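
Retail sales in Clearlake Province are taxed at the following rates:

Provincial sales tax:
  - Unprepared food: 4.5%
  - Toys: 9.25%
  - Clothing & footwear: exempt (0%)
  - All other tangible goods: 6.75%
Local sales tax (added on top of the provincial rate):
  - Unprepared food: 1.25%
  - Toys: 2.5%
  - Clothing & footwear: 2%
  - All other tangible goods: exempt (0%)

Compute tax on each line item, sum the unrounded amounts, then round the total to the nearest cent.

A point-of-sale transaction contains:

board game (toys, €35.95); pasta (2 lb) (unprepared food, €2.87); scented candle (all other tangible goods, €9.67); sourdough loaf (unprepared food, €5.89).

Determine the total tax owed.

€5.38

Board game €35.95: toys → 9.25% + 2.5% local = 11.75% → €4.224125
Pasta (2 lb) €2.87: unprepared food → 4.5% + 1.25% local = 5.75% → €0.165025
Scented candle €9.67: all other tangible goods → 6.75% + 0% local = 6.75% → €0.652725
Sourdough loaf €5.89: unprepared food → 4.5% + 1.25% local = 5.75% → €0.338675
Unrounded tax sum = €5.38055 → €5.38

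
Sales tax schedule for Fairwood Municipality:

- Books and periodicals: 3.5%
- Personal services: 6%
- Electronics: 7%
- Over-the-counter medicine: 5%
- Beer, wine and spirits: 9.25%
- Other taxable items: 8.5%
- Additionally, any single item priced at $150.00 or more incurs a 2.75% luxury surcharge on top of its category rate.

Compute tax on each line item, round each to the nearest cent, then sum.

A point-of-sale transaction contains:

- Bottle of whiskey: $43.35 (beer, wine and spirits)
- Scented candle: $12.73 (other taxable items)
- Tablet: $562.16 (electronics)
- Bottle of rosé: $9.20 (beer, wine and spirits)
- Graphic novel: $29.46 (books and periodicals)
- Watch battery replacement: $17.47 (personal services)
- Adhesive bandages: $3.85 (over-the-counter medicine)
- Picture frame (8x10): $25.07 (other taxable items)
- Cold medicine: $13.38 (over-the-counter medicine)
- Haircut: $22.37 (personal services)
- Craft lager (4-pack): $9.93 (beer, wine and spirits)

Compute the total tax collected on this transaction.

$68.08

Bottle of whiskey $43.35: beer, wine and spirits → 9.25% → $4.01
Scented candle $12.73: other taxable items → 8.5% → $1.08
Tablet $562.16: electronics → 7% + 2.75% surcharge = 9.75% → $54.81
Bottle of rosé $9.20: beer, wine and spirits → 9.25% → $0.85
Graphic novel $29.46: books and periodicals → 3.5% → $1.03
Watch battery replacement $17.47: personal services → 6% → $1.05
Adhesive bandages $3.85: over-the-counter medicine → 5% → $0.19
Picture frame (8x10) $25.07: other taxable items → 8.5% → $2.13
Cold medicine $13.38: over-the-counter medicine → 5% → $0.67
Haircut $22.37: personal services → 6% → $1.34
Craft lager (4-pack) $9.93: beer, wine and spirits → 9.25% → $0.92
Total tax = $4.01 + $1.08 + $54.81 + $0.85 + $1.03 + $1.05 + $0.19 + $2.13 + $0.67 + $1.34 + $0.92 = $68.08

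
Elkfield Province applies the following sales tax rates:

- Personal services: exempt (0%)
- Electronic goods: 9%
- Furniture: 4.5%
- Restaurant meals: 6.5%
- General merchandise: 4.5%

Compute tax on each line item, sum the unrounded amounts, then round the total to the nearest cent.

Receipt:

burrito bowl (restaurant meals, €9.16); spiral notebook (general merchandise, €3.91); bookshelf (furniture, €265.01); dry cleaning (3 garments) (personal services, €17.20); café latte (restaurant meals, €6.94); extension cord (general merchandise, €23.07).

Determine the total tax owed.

Burrito bowl €9.16: restaurant meals → 6.5% → €0.5954
Spiral notebook €3.91: general merchandise → 4.5% → €0.17595
Bookshelf €265.01: furniture → 4.5% → €11.92545
Dry cleaning (3 garments) €17.20: personal services → 0% → €0.00
Café latte €6.94: restaurant meals → 6.5% → €0.4511
Extension cord €23.07: general merchandise → 4.5% → €1.03815
Unrounded tax sum = €14.18605 → €14.19

€14.19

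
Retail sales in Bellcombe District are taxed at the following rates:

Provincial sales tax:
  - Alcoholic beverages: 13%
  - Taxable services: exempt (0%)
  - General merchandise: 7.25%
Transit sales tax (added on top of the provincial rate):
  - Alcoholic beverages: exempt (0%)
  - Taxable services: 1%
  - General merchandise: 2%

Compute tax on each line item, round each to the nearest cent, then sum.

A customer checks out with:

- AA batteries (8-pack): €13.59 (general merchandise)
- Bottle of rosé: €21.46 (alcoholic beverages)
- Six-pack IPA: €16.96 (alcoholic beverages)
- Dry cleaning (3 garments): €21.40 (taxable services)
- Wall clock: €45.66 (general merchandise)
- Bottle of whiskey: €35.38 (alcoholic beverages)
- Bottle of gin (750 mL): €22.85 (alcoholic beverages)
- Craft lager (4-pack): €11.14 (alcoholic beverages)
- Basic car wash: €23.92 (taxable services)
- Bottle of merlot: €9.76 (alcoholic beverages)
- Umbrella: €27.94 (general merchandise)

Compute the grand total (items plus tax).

AA batteries (8-pack) €13.59: general merchandise → 7.25% + 2% transit = 9.25% → €1.26
Bottle of rosé €21.46: alcoholic beverages → 13% + 0% transit = 13% → €2.79
Six-pack IPA €16.96: alcoholic beverages → 13% + 0% transit = 13% → €2.20
Dry cleaning (3 garments) €21.40: taxable services → 0% + 1% transit = 1% → €0.21
Wall clock €45.66: general merchandise → 7.25% + 2% transit = 9.25% → €4.22
Bottle of whiskey €35.38: alcoholic beverages → 13% + 0% transit = 13% → €4.60
Bottle of gin (750 mL) €22.85: alcoholic beverages → 13% + 0% transit = 13% → €2.97
Craft lager (4-pack) €11.14: alcoholic beverages → 13% + 0% transit = 13% → €1.45
Basic car wash €23.92: taxable services → 0% + 1% transit = 1% → €0.24
Bottle of merlot €9.76: alcoholic beverages → 13% + 0% transit = 13% → €1.27
Umbrella €27.94: general merchandise → 7.25% + 2% transit = 9.25% → €2.58
Subtotal = €250.06; tax = €23.79; total due = €273.85

€273.85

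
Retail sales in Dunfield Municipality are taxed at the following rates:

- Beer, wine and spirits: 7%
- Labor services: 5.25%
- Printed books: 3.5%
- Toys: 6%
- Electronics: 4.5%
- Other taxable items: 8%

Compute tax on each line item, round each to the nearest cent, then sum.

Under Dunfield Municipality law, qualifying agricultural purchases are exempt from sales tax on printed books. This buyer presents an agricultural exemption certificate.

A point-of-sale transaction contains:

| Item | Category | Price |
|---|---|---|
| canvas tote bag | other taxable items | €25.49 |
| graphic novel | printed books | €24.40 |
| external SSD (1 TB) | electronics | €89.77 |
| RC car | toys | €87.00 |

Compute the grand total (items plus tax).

€237.96

Canvas tote bag €25.49: other taxable items → 8% → €2.04
Graphic novel €24.40: printed books, buyer-exempt → 0% → €0.00
External SSD (1 TB) €89.77: electronics → 4.5% → €4.04
RC car €87.00: toys → 6% → €5.22
Subtotal = €226.66; tax = €11.30; total due = €237.96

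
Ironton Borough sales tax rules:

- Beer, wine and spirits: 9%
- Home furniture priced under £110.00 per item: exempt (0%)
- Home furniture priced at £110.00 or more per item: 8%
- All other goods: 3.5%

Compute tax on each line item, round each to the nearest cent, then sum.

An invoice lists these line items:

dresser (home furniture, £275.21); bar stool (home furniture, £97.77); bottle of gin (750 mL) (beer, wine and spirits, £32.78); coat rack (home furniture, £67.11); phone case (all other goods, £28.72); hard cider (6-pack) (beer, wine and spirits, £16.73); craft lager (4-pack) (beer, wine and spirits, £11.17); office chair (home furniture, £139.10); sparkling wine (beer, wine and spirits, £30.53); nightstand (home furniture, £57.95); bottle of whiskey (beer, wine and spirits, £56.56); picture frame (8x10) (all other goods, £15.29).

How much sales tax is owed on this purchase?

£48.01

Dresser £275.21: home furniture, £110.00 or more → 8% → £22.02
Bar stool £97.77: home furniture, under £110.00 → 0% → £0.00
Bottle of gin (750 mL) £32.78: beer, wine and spirits → 9% → £2.95
Coat rack £67.11: home furniture, under £110.00 → 0% → £0.00
Phone case £28.72: all other goods → 3.5% → £1.01
Hard cider (6-pack) £16.73: beer, wine and spirits → 9% → £1.51
Craft lager (4-pack) £11.17: beer, wine and spirits → 9% → £1.01
Office chair £139.10: home furniture, £110.00 or more → 8% → £11.13
Sparkling wine £30.53: beer, wine and spirits → 9% → £2.75
Nightstand £57.95: home furniture, under £110.00 → 0% → £0.00
Bottle of whiskey £56.56: beer, wine and spirits → 9% → £5.09
Picture frame (8x10) £15.29: all other goods → 3.5% → £0.54
Total tax = £22.02 + £2.95 + £1.01 + £1.51 + £1.01 + £11.13 + £2.75 + £5.09 + £0.54 = £48.01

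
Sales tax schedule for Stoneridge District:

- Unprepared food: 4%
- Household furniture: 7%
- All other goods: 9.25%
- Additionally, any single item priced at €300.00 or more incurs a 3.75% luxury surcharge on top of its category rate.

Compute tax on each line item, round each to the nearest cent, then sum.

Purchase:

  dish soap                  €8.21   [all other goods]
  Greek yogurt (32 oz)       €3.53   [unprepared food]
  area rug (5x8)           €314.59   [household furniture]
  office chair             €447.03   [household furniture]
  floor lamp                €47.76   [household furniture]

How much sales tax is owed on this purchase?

Dish soap €8.21: all other goods → 9.25% → €0.76
Greek yogurt (32 oz) €3.53: unprepared food → 4% → €0.14
Area rug (5x8) €314.59: household furniture → 7% + 3.75% surcharge = 10.75% → €33.82
Office chair €447.03: household furniture → 7% + 3.75% surcharge = 10.75% → €48.06
Floor lamp €47.76: household furniture → 7% → €3.34
Total tax = €0.76 + €0.14 + €33.82 + €48.06 + €3.34 = €86.12

€86.12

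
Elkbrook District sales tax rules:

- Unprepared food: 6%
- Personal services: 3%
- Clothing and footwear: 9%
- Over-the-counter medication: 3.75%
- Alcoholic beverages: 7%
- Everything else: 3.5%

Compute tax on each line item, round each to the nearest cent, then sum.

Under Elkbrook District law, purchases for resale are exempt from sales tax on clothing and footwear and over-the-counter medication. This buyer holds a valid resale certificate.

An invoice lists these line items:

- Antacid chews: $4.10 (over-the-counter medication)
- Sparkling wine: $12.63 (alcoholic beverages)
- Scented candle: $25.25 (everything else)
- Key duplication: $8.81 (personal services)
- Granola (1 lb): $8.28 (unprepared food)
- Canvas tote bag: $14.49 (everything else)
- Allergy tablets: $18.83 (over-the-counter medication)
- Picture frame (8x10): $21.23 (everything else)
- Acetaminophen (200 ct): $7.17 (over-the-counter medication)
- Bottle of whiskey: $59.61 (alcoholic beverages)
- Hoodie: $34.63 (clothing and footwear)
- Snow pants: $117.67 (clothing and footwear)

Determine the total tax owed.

$7.94

Antacid chews $4.10: over-the-counter medication, buyer-exempt → 0% → $0.00
Sparkling wine $12.63: alcoholic beverages → 7% → $0.88
Scented candle $25.25: everything else → 3.5% → $0.88
Key duplication $8.81: personal services → 3% → $0.26
Granola (1 lb) $8.28: unprepared food → 6% → $0.50
Canvas tote bag $14.49: everything else → 3.5% → $0.51
Allergy tablets $18.83: over-the-counter medication, buyer-exempt → 0% → $0.00
Picture frame (8x10) $21.23: everything else → 3.5% → $0.74
Acetaminophen (200 ct) $7.17: over-the-counter medication, buyer-exempt → 0% → $0.00
Bottle of whiskey $59.61: alcoholic beverages → 7% → $4.17
Hoodie $34.63: clothing and footwear, buyer-exempt → 0% → $0.00
Snow pants $117.67: clothing and footwear, buyer-exempt → 0% → $0.00
Total tax = $0.88 + $0.88 + $0.26 + $0.50 + $0.51 + $0.74 + $4.17 = $7.94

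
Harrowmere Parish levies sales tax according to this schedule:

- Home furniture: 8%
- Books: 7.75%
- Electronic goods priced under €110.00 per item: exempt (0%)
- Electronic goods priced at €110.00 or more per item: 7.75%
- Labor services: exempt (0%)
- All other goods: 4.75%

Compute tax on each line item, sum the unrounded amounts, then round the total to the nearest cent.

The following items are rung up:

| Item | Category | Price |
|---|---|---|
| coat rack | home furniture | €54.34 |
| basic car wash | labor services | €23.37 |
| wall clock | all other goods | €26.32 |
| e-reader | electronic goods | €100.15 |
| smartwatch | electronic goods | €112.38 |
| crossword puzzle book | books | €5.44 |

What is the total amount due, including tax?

€336.73

Coat rack €54.34: home furniture → 8% → €4.3472
Basic car wash €23.37: labor services → 0% → €0.00
Wall clock €26.32: all other goods → 4.75% → €1.2502
E-reader €100.15: electronic goods, under €110.00 → 0% → €0.00
Smartwatch €112.38: electronic goods, €110.00 or more → 7.75% → €8.70945
Crossword puzzle book €5.44: books → 7.75% → €0.4216
Subtotal = €322.00; unrounded tax = €14.72845 → €14.73; total due = €336.73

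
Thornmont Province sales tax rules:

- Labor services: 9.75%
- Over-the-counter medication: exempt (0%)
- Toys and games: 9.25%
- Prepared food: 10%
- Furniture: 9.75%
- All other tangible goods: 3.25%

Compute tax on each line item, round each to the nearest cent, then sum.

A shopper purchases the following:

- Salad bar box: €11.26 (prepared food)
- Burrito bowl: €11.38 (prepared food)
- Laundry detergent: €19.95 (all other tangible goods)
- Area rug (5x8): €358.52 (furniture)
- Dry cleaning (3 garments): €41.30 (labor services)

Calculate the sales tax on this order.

€41.91

Salad bar box €11.26: prepared food → 10% → €1.13
Burrito bowl €11.38: prepared food → 10% → €1.14
Laundry detergent €19.95: all other tangible goods → 3.25% → €0.65
Area rug (5x8) €358.52: furniture → 9.75% → €34.96
Dry cleaning (3 garments) €41.30: labor services → 9.75% → €4.03
Total tax = €1.13 + €1.14 + €0.65 + €34.96 + €4.03 = €41.91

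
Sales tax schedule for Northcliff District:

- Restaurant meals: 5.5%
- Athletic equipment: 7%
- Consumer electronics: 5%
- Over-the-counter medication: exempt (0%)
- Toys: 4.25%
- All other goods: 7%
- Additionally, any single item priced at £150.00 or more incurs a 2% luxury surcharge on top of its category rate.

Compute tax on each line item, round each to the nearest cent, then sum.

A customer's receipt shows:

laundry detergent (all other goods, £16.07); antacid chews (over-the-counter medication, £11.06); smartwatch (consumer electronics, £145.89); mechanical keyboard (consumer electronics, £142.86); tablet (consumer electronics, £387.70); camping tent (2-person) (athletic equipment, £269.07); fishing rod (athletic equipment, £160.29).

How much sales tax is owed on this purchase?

Laundry detergent £16.07: all other goods → 7% → £1.12
Antacid chews £11.06: over-the-counter medication → 0% → £0.00
Smartwatch £145.89: consumer electronics → 5% → £7.29
Mechanical keyboard £142.86: consumer electronics → 5% → £7.14
Tablet £387.70: consumer electronics → 5% + 2% surcharge = 7% → £27.14
Camping tent (2-person) £269.07: athletic equipment → 7% + 2% surcharge = 9% → £24.22
Fishing rod £160.29: athletic equipment → 7% + 2% surcharge = 9% → £14.43
Total tax = £1.12 + £7.29 + £7.14 + £27.14 + £24.22 + £14.43 = £81.34

£81.34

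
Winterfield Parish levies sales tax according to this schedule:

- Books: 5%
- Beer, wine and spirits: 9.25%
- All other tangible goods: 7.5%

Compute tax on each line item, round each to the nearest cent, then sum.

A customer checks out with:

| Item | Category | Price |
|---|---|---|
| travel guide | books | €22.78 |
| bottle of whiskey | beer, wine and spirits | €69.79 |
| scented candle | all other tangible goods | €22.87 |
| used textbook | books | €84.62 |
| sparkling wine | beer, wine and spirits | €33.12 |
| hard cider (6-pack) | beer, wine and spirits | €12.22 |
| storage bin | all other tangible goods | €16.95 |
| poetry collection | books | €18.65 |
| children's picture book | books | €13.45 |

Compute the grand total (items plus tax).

Travel guide €22.78: books → 5% → €1.14
Bottle of whiskey €69.79: beer, wine and spirits → 9.25% → €6.46
Scented candle €22.87: all other tangible goods → 7.5% → €1.72
Used textbook €84.62: books → 5% → €4.23
Sparkling wine €33.12: beer, wine and spirits → 9.25% → €3.06
Hard cider (6-pack) €12.22: beer, wine and spirits → 9.25% → €1.13
Storage bin €16.95: all other tangible goods → 7.5% → €1.27
Poetry collection €18.65: books → 5% → €0.93
Children's picture book €13.45: books → 5% → €0.67
Subtotal = €294.45; tax = €20.61; total due = €315.06

€315.06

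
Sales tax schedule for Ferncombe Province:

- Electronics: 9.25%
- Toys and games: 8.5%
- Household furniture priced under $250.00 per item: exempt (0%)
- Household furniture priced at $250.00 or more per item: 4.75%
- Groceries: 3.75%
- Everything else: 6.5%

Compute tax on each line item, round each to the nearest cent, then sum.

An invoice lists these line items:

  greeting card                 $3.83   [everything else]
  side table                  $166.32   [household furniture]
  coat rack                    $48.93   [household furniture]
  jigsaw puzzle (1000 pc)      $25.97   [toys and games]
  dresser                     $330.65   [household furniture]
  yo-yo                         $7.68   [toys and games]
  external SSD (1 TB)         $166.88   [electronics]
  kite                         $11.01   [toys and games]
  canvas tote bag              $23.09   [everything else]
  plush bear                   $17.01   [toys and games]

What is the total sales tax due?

$38.15

Greeting card $3.83: everything else → 6.5% → $0.25
Side table $166.32: household furniture, under $250.00 → 0% → $0.00
Coat rack $48.93: household furniture, under $250.00 → 0% → $0.00
Jigsaw puzzle (1000 pc) $25.97: toys and games → 8.5% → $2.21
Dresser $330.65: household furniture, $250.00 or more → 4.75% → $15.71
Yo-yo $7.68: toys and games → 8.5% → $0.65
External SSD (1 TB) $166.88: electronics → 9.25% → $15.44
Kite $11.01: toys and games → 8.5% → $0.94
Canvas tote bag $23.09: everything else → 6.5% → $1.50
Plush bear $17.01: toys and games → 8.5% → $1.45
Total tax = $0.25 + $2.21 + $15.71 + $0.65 + $15.44 + $0.94 + $1.50 + $1.45 = $38.15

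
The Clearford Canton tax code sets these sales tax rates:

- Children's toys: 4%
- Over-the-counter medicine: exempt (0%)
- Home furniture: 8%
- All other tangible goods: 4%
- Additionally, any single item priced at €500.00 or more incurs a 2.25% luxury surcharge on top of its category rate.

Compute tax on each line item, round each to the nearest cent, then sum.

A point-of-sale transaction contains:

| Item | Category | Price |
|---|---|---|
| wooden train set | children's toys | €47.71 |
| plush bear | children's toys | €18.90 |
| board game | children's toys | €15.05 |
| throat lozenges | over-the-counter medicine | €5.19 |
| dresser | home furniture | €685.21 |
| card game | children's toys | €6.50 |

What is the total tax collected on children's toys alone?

Wooden train set €47.71: children's toys → 4% → €1.91
Plush bear €18.90: children's toys → 4% → €0.76
Board game €15.05: children's toys → 4% → €0.60
Card game €6.50: children's toys → 4% → €0.26
Tax on children's toys = €1.91 + €0.76 + €0.60 + €0.26 = €3.53

€3.53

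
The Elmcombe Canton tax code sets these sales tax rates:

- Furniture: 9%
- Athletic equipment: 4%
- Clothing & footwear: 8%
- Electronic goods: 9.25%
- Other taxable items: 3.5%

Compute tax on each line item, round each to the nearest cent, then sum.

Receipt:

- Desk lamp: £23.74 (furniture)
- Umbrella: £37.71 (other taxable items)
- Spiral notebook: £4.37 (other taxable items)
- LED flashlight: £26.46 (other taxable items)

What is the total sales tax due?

£4.54

Desk lamp £23.74: furniture → 9% → £2.14
Umbrella £37.71: other taxable items → 3.5% → £1.32
Spiral notebook £4.37: other taxable items → 3.5% → £0.15
LED flashlight £26.46: other taxable items → 3.5% → £0.93
Total tax = £2.14 + £1.32 + £0.15 + £0.93 = £4.54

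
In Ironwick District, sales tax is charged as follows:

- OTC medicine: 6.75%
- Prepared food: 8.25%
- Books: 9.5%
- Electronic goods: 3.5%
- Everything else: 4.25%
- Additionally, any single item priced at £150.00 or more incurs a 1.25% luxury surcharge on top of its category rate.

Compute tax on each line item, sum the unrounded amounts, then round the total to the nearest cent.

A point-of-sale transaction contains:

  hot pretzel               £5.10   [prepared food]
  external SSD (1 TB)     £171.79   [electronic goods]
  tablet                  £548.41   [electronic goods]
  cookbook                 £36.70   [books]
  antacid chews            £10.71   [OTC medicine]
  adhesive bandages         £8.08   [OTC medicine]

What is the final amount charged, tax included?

£820.18

Hot pretzel £5.10: prepared food → 8.25% → £0.42075
External SSD (1 TB) £171.79: electronic goods → 3.5% + 1.25% surcharge = 4.75% → £8.160025
Tablet £548.41: electronic goods → 3.5% + 1.25% surcharge = 4.75% → £26.049475
Cookbook £36.70: books → 9.5% → £3.4865
Antacid chews £10.71: OTC medicine → 6.75% → £0.722925
Adhesive bandages £8.08: OTC medicine → 6.75% → £0.5454
Subtotal = £780.79; unrounded tax = £39.385075 → £39.39; total due = £820.18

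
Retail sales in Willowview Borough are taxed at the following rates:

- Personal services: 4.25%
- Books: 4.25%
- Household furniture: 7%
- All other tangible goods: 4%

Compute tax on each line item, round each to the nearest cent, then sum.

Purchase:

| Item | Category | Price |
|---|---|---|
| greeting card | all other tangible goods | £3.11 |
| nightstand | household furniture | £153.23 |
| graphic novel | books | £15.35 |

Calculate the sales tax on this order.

£11.50

Greeting card £3.11: all other tangible goods → 4% → £0.12
Nightstand £153.23: household furniture → 7% → £10.73
Graphic novel £15.35: books → 4.25% → £0.65
Total tax = £0.12 + £10.73 + £0.65 = £11.50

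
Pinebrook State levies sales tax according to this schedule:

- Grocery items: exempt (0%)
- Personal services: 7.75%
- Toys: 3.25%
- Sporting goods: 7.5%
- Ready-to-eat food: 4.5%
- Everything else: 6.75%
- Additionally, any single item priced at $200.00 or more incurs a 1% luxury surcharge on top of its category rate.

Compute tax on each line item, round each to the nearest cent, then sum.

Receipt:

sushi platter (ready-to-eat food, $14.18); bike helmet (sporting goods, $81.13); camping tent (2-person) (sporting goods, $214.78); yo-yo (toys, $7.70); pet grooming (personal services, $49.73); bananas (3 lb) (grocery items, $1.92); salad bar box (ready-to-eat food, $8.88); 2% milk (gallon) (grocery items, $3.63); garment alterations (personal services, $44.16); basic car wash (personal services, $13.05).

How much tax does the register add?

$33.91

Sushi platter $14.18: ready-to-eat food → 4.5% → $0.64
Bike helmet $81.13: sporting goods → 7.5% → $6.08
Camping tent (2-person) $214.78: sporting goods → 7.5% + 1% surcharge = 8.5% → $18.26
Yo-yo $7.70: toys → 3.25% → $0.25
Pet grooming $49.73: personal services → 7.75% → $3.85
Bananas (3 lb) $1.92: grocery items → 0% → $0.00
Salad bar box $8.88: ready-to-eat food → 4.5% → $0.40
2% milk (gallon) $3.63: grocery items → 0% → $0.00
Garment alterations $44.16: personal services → 7.75% → $3.42
Basic car wash $13.05: personal services → 7.75% → $1.01
Total tax = $0.64 + $6.08 + $18.26 + $0.25 + $3.85 + $0.40 + $3.42 + $1.01 = $33.91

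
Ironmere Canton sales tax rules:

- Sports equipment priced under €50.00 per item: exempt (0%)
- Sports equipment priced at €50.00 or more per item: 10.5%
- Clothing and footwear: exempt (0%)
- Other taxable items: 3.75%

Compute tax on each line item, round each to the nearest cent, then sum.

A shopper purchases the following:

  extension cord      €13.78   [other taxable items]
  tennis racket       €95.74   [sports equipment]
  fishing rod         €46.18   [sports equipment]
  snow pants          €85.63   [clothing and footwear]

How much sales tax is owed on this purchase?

Extension cord €13.78: other taxable items → 3.75% → €0.52
Tennis racket €95.74: sports equipment, €50.00 or more → 10.5% → €10.05
Fishing rod €46.18: sports equipment, under €50.00 → 0% → €0.00
Snow pants €85.63: clothing and footwear → 0% → €0.00
Total tax = €0.52 + €10.05 = €10.57

€10.57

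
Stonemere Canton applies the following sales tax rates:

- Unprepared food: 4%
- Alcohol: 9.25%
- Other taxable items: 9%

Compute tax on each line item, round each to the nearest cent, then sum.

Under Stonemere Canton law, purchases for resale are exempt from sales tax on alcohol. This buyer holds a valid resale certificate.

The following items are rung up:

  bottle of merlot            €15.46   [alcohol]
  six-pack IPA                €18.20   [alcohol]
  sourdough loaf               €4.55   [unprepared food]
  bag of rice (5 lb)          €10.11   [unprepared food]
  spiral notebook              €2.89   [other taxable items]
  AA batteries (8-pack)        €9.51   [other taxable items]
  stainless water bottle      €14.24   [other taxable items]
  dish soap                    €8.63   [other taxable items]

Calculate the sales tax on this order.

€3.76

Bottle of merlot €15.46: alcohol, buyer-exempt → 0% → €0.00
Six-pack IPA €18.20: alcohol, buyer-exempt → 0% → €0.00
Sourdough loaf €4.55: unprepared food → 4% → €0.18
Bag of rice (5 lb) €10.11: unprepared food → 4% → €0.40
Spiral notebook €2.89: other taxable items → 9% → €0.26
AA batteries (8-pack) €9.51: other taxable items → 9% → €0.86
Stainless water bottle €14.24: other taxable items → 9% → €1.28
Dish soap €8.63: other taxable items → 9% → €0.78
Total tax = €0.18 + €0.40 + €0.26 + €0.86 + €1.28 + €0.78 = €3.76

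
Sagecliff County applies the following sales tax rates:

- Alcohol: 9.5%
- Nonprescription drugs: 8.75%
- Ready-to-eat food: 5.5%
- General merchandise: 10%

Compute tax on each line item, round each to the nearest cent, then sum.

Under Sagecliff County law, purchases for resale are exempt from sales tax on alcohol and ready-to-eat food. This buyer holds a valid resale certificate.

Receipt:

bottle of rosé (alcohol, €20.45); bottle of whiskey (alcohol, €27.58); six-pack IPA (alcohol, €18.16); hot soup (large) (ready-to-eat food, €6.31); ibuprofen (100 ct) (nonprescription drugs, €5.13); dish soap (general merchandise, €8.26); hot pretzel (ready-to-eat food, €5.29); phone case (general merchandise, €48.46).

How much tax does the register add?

Bottle of rosé €20.45: alcohol, buyer-exempt → 0% → €0.00
Bottle of whiskey €27.58: alcohol, buyer-exempt → 0% → €0.00
Six-pack IPA €18.16: alcohol, buyer-exempt → 0% → €0.00
Hot soup (large) €6.31: ready-to-eat food, buyer-exempt → 0% → €0.00
Ibuprofen (100 ct) €5.13: nonprescription drugs → 8.75% → €0.45
Dish soap €8.26: general merchandise → 10% → €0.83
Hot pretzel €5.29: ready-to-eat food, buyer-exempt → 0% → €0.00
Phone case €48.46: general merchandise → 10% → €4.85
Total tax = €0.45 + €0.83 + €4.85 = €6.13

€6.13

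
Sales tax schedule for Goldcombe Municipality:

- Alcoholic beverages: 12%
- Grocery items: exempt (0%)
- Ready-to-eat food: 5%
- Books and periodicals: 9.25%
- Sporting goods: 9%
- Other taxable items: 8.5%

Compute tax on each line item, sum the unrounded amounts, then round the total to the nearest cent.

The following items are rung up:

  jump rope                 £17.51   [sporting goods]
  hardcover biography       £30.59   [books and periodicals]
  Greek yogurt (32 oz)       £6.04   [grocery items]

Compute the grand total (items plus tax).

Jump rope £17.51: sporting goods → 9% → £1.5759
Hardcover biography £30.59: books and periodicals → 9.25% → £2.829575
Greek yogurt (32 oz) £6.04: grocery items → 0% → £0.00
Subtotal = £54.14; unrounded tax = £4.405475 → £4.41; total due = £58.55

£58.55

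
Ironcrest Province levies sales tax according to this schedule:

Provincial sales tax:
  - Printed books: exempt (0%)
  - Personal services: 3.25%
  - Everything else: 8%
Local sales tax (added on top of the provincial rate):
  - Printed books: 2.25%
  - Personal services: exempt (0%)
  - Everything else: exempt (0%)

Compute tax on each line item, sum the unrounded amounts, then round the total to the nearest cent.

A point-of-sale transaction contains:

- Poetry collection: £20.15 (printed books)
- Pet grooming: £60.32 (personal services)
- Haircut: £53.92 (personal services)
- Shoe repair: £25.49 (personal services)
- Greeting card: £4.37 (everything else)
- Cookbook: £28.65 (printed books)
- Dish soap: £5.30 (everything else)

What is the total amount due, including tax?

£204.61

Poetry collection £20.15: printed books → 0% + 2.25% local = 2.25% → £0.453375
Pet grooming £60.32: personal services → 3.25% + 0% local = 3.25% → £1.9604
Haircut £53.92: personal services → 3.25% + 0% local = 3.25% → £1.7524
Shoe repair £25.49: personal services → 3.25% + 0% local = 3.25% → £0.828425
Greeting card £4.37: everything else → 8% + 0% local = 8% → £0.3496
Cookbook £28.65: printed books → 0% + 2.25% local = 2.25% → £0.644625
Dish soap £5.30: everything else → 8% + 0% local = 8% → £0.424
Subtotal = £198.20; unrounded tax = £6.412825 → £6.41; total due = £204.61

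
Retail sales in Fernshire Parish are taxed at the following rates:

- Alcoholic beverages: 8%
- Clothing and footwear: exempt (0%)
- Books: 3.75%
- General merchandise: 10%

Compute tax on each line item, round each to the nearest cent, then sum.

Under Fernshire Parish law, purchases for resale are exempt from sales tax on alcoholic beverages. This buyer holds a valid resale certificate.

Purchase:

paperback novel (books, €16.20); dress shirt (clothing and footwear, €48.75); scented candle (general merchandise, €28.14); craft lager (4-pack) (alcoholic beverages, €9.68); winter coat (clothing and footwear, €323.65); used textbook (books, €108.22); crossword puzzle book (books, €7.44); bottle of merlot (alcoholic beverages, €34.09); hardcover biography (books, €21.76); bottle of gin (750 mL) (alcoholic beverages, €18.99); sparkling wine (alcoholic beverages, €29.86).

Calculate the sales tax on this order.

Paperback novel €16.20: books → 3.75% → €0.61
Dress shirt €48.75: clothing and footwear → 0% → €0.00
Scented candle €28.14: general merchandise → 10% → €2.81
Craft lager (4-pack) €9.68: alcoholic beverages, buyer-exempt → 0% → €0.00
Winter coat €323.65: clothing and footwear → 0% → €0.00
Used textbook €108.22: books → 3.75% → €4.06
Crossword puzzle book €7.44: books → 3.75% → €0.28
Bottle of merlot €34.09: alcoholic beverages, buyer-exempt → 0% → €0.00
Hardcover biography €21.76: books → 3.75% → €0.82
Bottle of gin (750 mL) €18.99: alcoholic beverages, buyer-exempt → 0% → €0.00
Sparkling wine €29.86: alcoholic beverages, buyer-exempt → 0% → €0.00
Total tax = €0.61 + €2.81 + €4.06 + €0.28 + €0.82 = €8.58

€8.58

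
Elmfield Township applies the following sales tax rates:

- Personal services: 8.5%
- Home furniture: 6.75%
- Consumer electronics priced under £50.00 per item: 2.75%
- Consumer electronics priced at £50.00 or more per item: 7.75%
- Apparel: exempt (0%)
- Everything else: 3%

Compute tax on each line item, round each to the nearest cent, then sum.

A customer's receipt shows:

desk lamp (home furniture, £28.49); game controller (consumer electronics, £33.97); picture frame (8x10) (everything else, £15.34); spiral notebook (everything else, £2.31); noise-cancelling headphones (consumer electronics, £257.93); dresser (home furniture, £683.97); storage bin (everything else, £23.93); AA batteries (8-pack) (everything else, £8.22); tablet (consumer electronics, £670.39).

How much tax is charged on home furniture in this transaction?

Desk lamp £28.49: home furniture → 6.75% → £1.92
Dresser £683.97: home furniture → 6.75% → £46.17
Tax on home furniture = £1.92 + £46.17 = £48.09

£48.09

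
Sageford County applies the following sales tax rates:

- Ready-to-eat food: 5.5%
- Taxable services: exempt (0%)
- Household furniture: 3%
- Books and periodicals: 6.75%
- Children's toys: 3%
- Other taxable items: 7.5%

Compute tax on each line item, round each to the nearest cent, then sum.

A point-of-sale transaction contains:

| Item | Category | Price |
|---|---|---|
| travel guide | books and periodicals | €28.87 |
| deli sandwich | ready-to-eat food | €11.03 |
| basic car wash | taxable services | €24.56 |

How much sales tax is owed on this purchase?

€2.56

Travel guide €28.87: books and periodicals → 6.75% → €1.95
Deli sandwich €11.03: ready-to-eat food → 5.5% → €0.61
Basic car wash €24.56: taxable services → 0% → €0.00
Total tax = €1.95 + €0.61 = €2.56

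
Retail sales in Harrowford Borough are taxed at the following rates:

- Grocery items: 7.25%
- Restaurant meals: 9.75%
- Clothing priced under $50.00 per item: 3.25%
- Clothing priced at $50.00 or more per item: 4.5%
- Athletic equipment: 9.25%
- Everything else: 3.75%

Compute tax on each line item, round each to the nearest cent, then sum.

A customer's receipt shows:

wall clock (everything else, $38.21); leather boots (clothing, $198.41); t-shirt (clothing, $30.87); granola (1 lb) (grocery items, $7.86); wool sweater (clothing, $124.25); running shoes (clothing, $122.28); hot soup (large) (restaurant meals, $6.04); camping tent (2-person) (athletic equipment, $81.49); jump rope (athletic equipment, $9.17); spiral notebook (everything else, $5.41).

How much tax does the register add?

Wall clock $38.21: everything else → 3.75% → $1.43
Leather boots $198.41: clothing, $50.00 or more → 4.5% → $8.93
T-shirt $30.87: clothing, under $50.00 → 3.25% → $1.00
Granola (1 lb) $7.86: grocery items → 7.25% → $0.57
Wool sweater $124.25: clothing, $50.00 or more → 4.5% → $5.59
Running shoes $122.28: clothing, $50.00 or more → 4.5% → $5.50
Hot soup (large) $6.04: restaurant meals → 9.75% → $0.59
Camping tent (2-person) $81.49: athletic equipment → 9.25% → $7.54
Jump rope $9.17: athletic equipment → 9.25% → $0.85
Spiral notebook $5.41: everything else → 3.75% → $0.20
Total tax = $1.43 + $8.93 + $1.00 + $0.57 + $5.59 + $5.50 + $0.59 + $7.54 + $0.85 + $0.20 = $32.20

$32.20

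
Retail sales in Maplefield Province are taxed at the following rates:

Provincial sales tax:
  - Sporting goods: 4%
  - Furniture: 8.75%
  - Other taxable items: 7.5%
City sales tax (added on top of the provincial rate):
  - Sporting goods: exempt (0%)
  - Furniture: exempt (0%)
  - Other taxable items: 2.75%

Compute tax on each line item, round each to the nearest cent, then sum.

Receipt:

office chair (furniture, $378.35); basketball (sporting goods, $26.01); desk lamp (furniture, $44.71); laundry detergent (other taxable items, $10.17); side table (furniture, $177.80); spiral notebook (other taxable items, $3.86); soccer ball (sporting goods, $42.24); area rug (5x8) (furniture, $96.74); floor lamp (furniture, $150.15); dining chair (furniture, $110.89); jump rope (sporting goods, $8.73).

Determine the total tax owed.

Office chair $378.35: furniture → 8.75% + 0% city = 8.75% → $33.11
Basketball $26.01: sporting goods → 4% + 0% city = 4% → $1.04
Desk lamp $44.71: furniture → 8.75% + 0% city = 8.75% → $3.91
Laundry detergent $10.17: other taxable items → 7.5% + 2.75% city = 10.25% → $1.04
Side table $177.80: furniture → 8.75% + 0% city = 8.75% → $15.56
Spiral notebook $3.86: other taxable items → 7.5% + 2.75% city = 10.25% → $0.40
Soccer ball $42.24: sporting goods → 4% + 0% city = 4% → $1.69
Area rug (5x8) $96.74: furniture → 8.75% + 0% city = 8.75% → $8.46
Floor lamp $150.15: furniture → 8.75% + 0% city = 8.75% → $13.14
Dining chair $110.89: furniture → 8.75% + 0% city = 8.75% → $9.70
Jump rope $8.73: sporting goods → 4% + 0% city = 4% → $0.35
Total tax = $33.11 + $1.04 + $3.91 + $1.04 + $15.56 + $0.40 + $1.69 + $8.46 + $13.14 + $9.70 + $0.35 = $88.40

$88.40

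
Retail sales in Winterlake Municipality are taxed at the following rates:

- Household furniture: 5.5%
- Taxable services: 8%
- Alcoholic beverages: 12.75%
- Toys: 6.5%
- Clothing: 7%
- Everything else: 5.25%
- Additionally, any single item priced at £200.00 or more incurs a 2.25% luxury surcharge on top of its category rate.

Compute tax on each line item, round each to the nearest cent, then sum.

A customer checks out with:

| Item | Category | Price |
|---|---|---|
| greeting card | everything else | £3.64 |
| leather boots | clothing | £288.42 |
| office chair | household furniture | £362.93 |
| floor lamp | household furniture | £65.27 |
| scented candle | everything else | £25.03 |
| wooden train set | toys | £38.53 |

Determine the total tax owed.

£62.40

Greeting card £3.64: everything else → 5.25% → £0.19
Leather boots £288.42: clothing → 7% + 2.25% surcharge = 9.25% → £26.68
Office chair £362.93: household furniture → 5.5% + 2.25% surcharge = 7.75% → £28.13
Floor lamp £65.27: household furniture → 5.5% → £3.59
Scented candle £25.03: everything else → 5.25% → £1.31
Wooden train set £38.53: toys → 6.5% → £2.50
Total tax = £0.19 + £26.68 + £28.13 + £3.59 + £1.31 + £2.50 = £62.40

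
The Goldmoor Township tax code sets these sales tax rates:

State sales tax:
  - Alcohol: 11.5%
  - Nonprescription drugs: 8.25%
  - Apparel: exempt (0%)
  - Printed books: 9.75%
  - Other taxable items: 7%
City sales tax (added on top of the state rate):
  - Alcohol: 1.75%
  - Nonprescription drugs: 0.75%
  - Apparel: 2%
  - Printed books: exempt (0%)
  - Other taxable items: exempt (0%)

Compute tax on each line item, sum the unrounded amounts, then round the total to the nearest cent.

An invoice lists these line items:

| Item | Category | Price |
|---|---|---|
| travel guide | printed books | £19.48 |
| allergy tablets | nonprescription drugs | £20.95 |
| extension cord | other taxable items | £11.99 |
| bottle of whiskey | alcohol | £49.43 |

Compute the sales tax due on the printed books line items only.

£1.90

Travel guide £19.48: printed books → 9.75% + 0% city = 9.75% → £1.8993
Tax on printed books: unrounded sum = £1.8993 → £1.90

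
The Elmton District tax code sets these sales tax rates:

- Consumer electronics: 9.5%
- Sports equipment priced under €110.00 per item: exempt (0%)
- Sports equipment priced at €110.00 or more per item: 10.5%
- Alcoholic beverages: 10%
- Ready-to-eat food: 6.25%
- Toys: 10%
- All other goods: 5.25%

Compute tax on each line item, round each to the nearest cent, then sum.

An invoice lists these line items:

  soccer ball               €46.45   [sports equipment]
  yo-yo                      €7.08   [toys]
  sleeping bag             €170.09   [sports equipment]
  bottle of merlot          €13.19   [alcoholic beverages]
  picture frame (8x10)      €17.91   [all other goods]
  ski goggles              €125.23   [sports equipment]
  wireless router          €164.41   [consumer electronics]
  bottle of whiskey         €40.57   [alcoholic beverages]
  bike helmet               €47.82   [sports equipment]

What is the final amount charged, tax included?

Soccer ball €46.45: sports equipment, under €110.00 → 0% → €0.00
Yo-yo €7.08: toys → 10% → €0.71
Sleeping bag €170.09: sports equipment, €110.00 or more → 10.5% → €17.86
Bottle of merlot €13.19: alcoholic beverages → 10% → €1.32
Picture frame (8x10) €17.91: all other goods → 5.25% → €0.94
Ski goggles €125.23: sports equipment, €110.00 or more → 10.5% → €13.15
Wireless router €164.41: consumer electronics → 9.5% → €15.62
Bottle of whiskey €40.57: alcoholic beverages → 10% → €4.06
Bike helmet €47.82: sports equipment, under €110.00 → 0% → €0.00
Subtotal = €632.75; tax = €53.66; total due = €686.41

€686.41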